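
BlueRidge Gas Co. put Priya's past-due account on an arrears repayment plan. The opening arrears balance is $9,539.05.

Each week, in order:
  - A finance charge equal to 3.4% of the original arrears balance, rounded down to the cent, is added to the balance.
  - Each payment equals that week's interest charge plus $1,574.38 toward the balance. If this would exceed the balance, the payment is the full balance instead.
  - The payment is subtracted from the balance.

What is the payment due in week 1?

Week 1: opening $9,539.05; interest $324.32 → $9,863.37; payment $1,898.70; balance $7,964.67

$1,898.70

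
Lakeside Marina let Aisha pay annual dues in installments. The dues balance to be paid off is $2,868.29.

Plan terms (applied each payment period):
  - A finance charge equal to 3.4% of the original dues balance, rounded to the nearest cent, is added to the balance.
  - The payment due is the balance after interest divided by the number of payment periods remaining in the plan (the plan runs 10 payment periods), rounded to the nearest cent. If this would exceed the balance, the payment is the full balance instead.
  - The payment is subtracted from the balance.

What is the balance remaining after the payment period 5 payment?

$1,748.95

Payment period 1: $2,868.29 +$97.52 interest = $2,965.81; pay $296.58 → $2,669.23
Payment period 2: $2,669.23 +$97.52 interest = $2,766.75; pay $307.42 → $2,459.33
Payment period 3: $2,459.33 +$97.52 interest = $2,556.85; pay $319.61 → $2,237.24
Payment period 4: $2,237.24 +$97.52 interest = $2,334.76; pay $333.54 → $2,001.22
Payment period 5: $2,001.22 +$97.52 interest = $2,098.74; pay $349.79 → $1,748.95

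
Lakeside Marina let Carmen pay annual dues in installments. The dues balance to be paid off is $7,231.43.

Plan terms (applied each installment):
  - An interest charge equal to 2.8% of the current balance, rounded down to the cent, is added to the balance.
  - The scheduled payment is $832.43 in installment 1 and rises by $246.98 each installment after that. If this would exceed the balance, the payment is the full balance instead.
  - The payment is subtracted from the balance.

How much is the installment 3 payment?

$1,326.39

Installment 1: $7,231.43 +$202.48 interest = $7,433.91; pay $832.43 → $6,601.48
Installment 2: $6,601.48 +$184.84 interest = $6,786.32; pay $1,079.41 → $5,706.91
Installment 3: $5,706.91 +$159.79 interest = $5,866.70; pay $1,326.39 → $4,540.31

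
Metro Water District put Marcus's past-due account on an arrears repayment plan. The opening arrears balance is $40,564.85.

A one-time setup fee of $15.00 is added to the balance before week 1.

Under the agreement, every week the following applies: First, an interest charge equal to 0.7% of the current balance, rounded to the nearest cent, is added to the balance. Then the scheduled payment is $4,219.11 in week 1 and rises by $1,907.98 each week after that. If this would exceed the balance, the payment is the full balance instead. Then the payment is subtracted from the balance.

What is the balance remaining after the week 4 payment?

# | Opening | Interest | Payment | End bal
1 | $40,579.85 | $284.06 | $4,219.11 | $36,644.80
2 | $36,644.80 | $256.51 | $6,127.09 | $30,774.22
3 | $30,774.22 | $215.42 | $8,035.07 | $22,954.57
4 | $22,954.57 | $160.68 | $9,943.05 | $13,172.20

$13,172.20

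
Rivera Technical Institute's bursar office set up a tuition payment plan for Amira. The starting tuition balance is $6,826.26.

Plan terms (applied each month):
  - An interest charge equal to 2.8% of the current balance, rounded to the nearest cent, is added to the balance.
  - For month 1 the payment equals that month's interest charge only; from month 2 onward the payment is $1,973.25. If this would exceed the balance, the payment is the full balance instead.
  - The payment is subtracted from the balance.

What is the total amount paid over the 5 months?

# | Opening | Interest | Payment | End bal
1 | $6,826.26 | $191.14 | $191.14 | $6,826.26
2 | $6,826.26 | $191.14 | $1,973.25 | $5,044.15
3 | $5,044.15 | $141.24 | $1,973.25 | $3,212.14
4 | $3,212.14 | $89.94 | $1,973.25 | $1,328.83
5 | $1,328.83 | $37.21 | $1,366.04 | $0.00
Total paid: $7,476.93

$7,476.93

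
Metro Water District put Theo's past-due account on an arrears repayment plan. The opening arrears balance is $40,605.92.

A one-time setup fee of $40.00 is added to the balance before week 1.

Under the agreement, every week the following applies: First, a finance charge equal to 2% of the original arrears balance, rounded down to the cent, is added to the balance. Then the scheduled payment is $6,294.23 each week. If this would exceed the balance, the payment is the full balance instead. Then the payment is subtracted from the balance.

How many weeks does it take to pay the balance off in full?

Week 1: opening $40,645.92; interest $812.11 → $41,458.03; payment $6,294.23; balance $35,163.80
Week 2: opening $35,163.80; interest $812.11 → $35,975.91; payment $6,294.23; balance $29,681.68
Week 3: opening $29,681.68; interest $812.11 → $30,493.79; payment $6,294.23; balance $24,199.56
Week 4: opening $24,199.56; interest $812.11 → $25,011.67; payment $6,294.23; balance $18,717.44
Week 5: opening $18,717.44; interest $812.11 → $19,529.55; payment $6,294.23; balance $13,235.32
Week 6: opening $13,235.32; interest $812.11 → $14,047.43; payment $6,294.23; balance $7,753.20
Week 7: opening $7,753.20; interest $812.11 → $8,565.31; payment $6,294.23; balance $2,271.08
Week 8: opening $2,271.08; interest $812.11 → $3,083.19; payment $3,083.19; balance $0.00
Balance reaches $0.00 in week 8.

8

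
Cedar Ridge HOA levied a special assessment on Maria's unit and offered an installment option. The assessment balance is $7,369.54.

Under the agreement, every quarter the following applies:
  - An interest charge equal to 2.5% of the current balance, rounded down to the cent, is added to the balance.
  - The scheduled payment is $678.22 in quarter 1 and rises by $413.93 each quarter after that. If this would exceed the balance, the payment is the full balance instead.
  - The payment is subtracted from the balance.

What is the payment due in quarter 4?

$1,920.01

Quarter 1: $7,369.54 +$184.23 interest = $7,553.77; pay $678.22 → $6,875.55
Quarter 2: $6,875.55 +$171.88 interest = $7,047.43; pay $1,092.15 → $5,955.28
Quarter 3: $5,955.28 +$148.88 interest = $6,104.16; pay $1,506.08 → $4,598.08
Quarter 4: $4,598.08 +$114.95 interest = $4,713.03; pay $1,920.01 → $2,793.02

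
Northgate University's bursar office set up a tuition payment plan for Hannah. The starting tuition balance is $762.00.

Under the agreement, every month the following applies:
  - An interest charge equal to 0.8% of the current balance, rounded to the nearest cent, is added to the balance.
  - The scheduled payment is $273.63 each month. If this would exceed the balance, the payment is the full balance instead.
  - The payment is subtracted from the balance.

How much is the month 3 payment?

$226.60

Month 1: $762.00 +$6.10 interest = $768.10; pay $273.63 → $494.47
Month 2: $494.47 +$3.96 interest = $498.43; pay $273.63 → $224.80
Month 3: $224.80 +$1.80 interest = $226.60; pay $226.60 → $0.00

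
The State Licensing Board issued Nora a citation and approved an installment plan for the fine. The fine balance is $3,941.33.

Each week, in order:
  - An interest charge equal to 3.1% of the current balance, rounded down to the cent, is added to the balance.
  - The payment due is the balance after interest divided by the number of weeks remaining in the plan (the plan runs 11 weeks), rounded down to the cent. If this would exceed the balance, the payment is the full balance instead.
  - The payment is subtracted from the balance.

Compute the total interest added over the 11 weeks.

$814.36

Week 1: $3,941.33 +$122.18 interest = $4,063.51; pay $369.41 → $3,694.10
Week 2: $3,694.10 +$114.51 interest = $3,808.61; pay $380.86 → $3,427.75
Week 3: $3,427.75 +$106.26 interest = $3,534.01; pay $392.66 → $3,141.35
Week 4: $3,141.35 +$97.38 interest = $3,238.73; pay $404.84 → $2,833.89
Week 5: $2,833.89 +$87.85 interest = $2,921.74; pay $417.39 → $2,504.35
Week 6: $2,504.35 +$77.63 interest = $2,581.98; pay $430.33 → $2,151.65
Week 7: $2,151.65 +$66.70 interest = $2,218.35; pay $443.67 → $1,774.68
Week 8: $1,774.68 +$55.01 interest = $1,829.69; pay $457.42 → $1,372.27
Week 9: $1,372.27 +$42.54 interest = $1,414.81; pay $471.60 → $943.21
Week 10: $943.21 +$29.23 interest = $972.44; pay $486.22 → $486.22
Week 11: $486.22 +$15.07 interest = $501.29; pay $501.29 → $0.00
Total interest: $122.18 + $114.51 + $106.26 + $97.38 + $87.85 + $77.63 + $66.70 + $55.01 + $42.54 + $29.23 + $15.07 = $814.36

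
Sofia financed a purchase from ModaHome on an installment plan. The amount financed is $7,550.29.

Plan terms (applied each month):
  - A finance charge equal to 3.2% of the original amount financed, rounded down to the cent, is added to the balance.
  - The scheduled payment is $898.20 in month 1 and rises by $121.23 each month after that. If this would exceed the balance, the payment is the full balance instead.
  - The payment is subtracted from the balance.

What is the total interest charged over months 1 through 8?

# | Opening | Interest | Payment | End bal
1 | $7,550.29 | $241.60 | $898.20 | $6,893.69
2 | $6,893.69 | $241.60 | $1,019.43 | $6,115.86
3 | $6,115.86 | $241.60 | $1,140.66 | $5,216.80
4 | $5,216.80 | $241.60 | $1,261.89 | $4,196.51
5 | $4,196.51 | $241.60 | $1,383.12 | $3,054.99
6 | $3,054.99 | $241.60 | $1,504.35 | $1,792.24
7 | $1,792.24 | $241.60 | $1,625.58 | $408.26
8 | $408.26 | $241.60 | $649.86 | $0.00
Total interest: $241.60 + $241.60 + $241.60 + $241.60 + $241.60 + $241.60 + $241.60 + $241.60 = $1,932.80

$1,932.80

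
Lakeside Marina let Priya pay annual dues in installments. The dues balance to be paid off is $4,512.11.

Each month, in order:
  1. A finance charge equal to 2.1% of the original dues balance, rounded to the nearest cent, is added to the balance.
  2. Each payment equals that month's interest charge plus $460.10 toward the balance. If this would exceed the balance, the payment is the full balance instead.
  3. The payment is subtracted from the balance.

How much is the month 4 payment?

$554.85

Month 1: $4,512.11 +$94.75 interest = $4,606.86; pay $554.85 → $4,052.01
Month 2: $4,052.01 +$94.75 interest = $4,146.76; pay $554.85 → $3,591.91
Month 3: $3,591.91 +$94.75 interest = $3,686.66; pay $554.85 → $3,131.81
Month 4: $3,131.81 +$94.75 interest = $3,226.56; pay $554.85 → $2,671.71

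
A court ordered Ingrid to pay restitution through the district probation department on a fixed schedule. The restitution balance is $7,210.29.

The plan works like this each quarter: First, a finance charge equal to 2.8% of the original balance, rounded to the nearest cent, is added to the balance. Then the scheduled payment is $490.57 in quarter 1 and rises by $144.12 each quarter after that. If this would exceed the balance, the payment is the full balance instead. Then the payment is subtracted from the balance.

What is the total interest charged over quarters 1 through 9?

$1,817.01

Quarter 1: $7,210.29 +$201.89 interest = $7,412.18; pay $490.57 → $6,921.61
Quarter 2: $6,921.61 +$201.89 interest = $7,123.50; pay $634.69 → $6,488.81
Quarter 3: $6,488.81 +$201.89 interest = $6,690.70; pay $778.81 → $5,911.89
Quarter 4: $5,911.89 +$201.89 interest = $6,113.78; pay $922.93 → $5,190.85
Quarter 5: $5,190.85 +$201.89 interest = $5,392.74; pay $1,067.05 → $4,325.69
Quarter 6: $4,325.69 +$201.89 interest = $4,527.58; pay $1,211.17 → $3,316.41
Quarter 7: $3,316.41 +$201.89 interest = $3,518.30; pay $1,355.29 → $2,163.01
Quarter 8: $2,163.01 +$201.89 interest = $2,364.90; pay $1,499.41 → $865.49
Quarter 9: $865.49 +$201.89 interest = $1,067.38; pay $1,067.38 → $0.00
Total interest: $201.89 + $201.89 + $201.89 + $201.89 + $201.89 + $201.89 + $201.89 + $201.89 + $201.89 = $1,817.01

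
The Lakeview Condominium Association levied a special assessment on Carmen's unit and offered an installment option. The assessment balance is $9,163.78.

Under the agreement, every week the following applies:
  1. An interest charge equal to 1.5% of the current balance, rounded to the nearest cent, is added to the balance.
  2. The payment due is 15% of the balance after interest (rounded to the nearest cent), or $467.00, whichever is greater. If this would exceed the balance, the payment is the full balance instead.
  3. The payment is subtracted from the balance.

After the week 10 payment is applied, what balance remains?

Week 1: opening $9,163.78; interest $137.46 → $9,301.24; payment $1,395.19; balance $7,906.05
Week 2: opening $7,906.05; interest $118.59 → $8,024.64; payment $1,203.70; balance $6,820.94
Week 3: opening $6,820.94; interest $102.31 → $6,923.25; payment $1,038.49; balance $5,884.76
Week 4: opening $5,884.76; interest $88.27 → $5,973.03; payment $895.95; balance $5,077.08
Week 5: opening $5,077.08; interest $76.16 → $5,153.24; payment $772.99; balance $4,380.25
Week 6: opening $4,380.25; interest $65.70 → $4,445.95; payment $666.89; balance $3,779.06
Week 7: opening $3,779.06; interest $56.69 → $3,835.75; payment $575.36; balance $3,260.39
Week 8: opening $3,260.39; interest $48.91 → $3,309.30; payment $496.40; balance $2,812.90
Week 9: opening $2,812.90; interest $42.19 → $2,855.09; payment $467.00; balance $2,388.09
Week 10: opening $2,388.09; interest $35.82 → $2,423.91; payment $467.00; balance $1,956.91

$1,956.91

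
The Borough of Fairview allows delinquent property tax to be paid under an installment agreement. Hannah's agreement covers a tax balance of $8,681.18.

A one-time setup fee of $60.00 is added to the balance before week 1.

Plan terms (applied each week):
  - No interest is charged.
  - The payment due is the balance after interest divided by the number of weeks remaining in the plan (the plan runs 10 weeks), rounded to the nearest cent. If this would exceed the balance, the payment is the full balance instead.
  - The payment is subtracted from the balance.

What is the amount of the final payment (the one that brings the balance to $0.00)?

Week 1: $8,741.18 − $874.12 → $7,867.06
Week 2: $7,867.06 − $874.12 → $6,992.94
Week 3: $6,992.94 − $874.12 → $6,118.82
Week 4: $6,118.82 − $874.12 → $5,244.70
Week 5: $5,244.70 − $874.12 → $4,370.58
Week 6: $4,370.58 − $874.12 → $3,496.46
Week 7: $3,496.46 − $874.12 → $2,622.34
Week 8: $2,622.34 − $874.11 → $1,748.23
Week 9: $1,748.23 − $874.12 → $874.11
Week 10: $874.11 − $874.11 → $0.00

$874.11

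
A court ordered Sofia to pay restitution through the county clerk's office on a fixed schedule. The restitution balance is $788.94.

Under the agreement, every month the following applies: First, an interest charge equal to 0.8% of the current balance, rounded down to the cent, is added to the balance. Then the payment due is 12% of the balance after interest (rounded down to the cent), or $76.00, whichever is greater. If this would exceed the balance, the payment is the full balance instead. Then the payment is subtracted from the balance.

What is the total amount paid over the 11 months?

Month 1: opening $788.94; interest $6.31 → $795.25; payment $95.43; balance $699.82
Month 2: opening $699.82; interest $5.59 → $705.41; payment $84.64; balance $620.77
Month 3: opening $620.77; interest $4.96 → $625.73; payment $76.00; balance $549.73
Month 4: opening $549.73; interest $4.39 → $554.12; payment $76.00; balance $478.12
Month 5: opening $478.12; interest $3.82 → $481.94; payment $76.00; balance $405.94
Month 6: opening $405.94; interest $3.24 → $409.18; payment $76.00; balance $333.18
Month 7: opening $333.18; interest $2.66 → $335.84; payment $76.00; balance $259.84
Month 8: opening $259.84; interest $2.07 → $261.91; payment $76.00; balance $185.91
Month 9: opening $185.91; interest $1.48 → $187.39; payment $76.00; balance $111.39
Month 10: opening $111.39; interest $0.89 → $112.28; payment $76.00; balance $36.28
Month 11: opening $36.28; interest $0.29 → $36.57; payment $36.57; balance $0.00
Total paid: $824.64

$824.64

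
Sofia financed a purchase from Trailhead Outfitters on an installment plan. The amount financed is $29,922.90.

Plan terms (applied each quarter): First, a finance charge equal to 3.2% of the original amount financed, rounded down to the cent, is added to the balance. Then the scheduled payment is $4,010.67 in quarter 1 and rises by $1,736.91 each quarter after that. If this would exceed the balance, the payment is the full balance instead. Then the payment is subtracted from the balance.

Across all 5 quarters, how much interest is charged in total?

$4,787.65

Quarter 1: opening $29,922.90; interest $957.53 → $30,880.43; payment $4,010.67; balance $26,869.76
Quarter 2: opening $26,869.76; interest $957.53 → $27,827.29; payment $5,747.58; balance $22,079.71
Quarter 3: opening $22,079.71; interest $957.53 → $23,037.24; payment $7,484.49; balance $15,552.75
Quarter 4: opening $15,552.75; interest $957.53 → $16,510.28; payment $9,221.40; balance $7,288.88
Quarter 5: opening $7,288.88; interest $957.53 → $8,246.41; payment $8,246.41; balance $0.00
Total interest: $957.53 + $957.53 + $957.53 + $957.53 + $957.53 = $4,787.65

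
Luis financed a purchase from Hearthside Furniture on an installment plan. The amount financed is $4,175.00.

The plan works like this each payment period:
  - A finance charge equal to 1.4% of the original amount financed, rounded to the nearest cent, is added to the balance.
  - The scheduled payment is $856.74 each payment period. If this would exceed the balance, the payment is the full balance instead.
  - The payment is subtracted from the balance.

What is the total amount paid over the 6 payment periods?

$4,525.70

Payment period 1: $4,175.00 +$58.45 interest = $4,233.45; pay $856.74 → $3,376.71
Payment period 2: $3,376.71 +$58.45 interest = $3,435.16; pay $856.74 → $2,578.42
Payment period 3: $2,578.42 +$58.45 interest = $2,636.87; pay $856.74 → $1,780.13
Payment period 4: $1,780.13 +$58.45 interest = $1,838.58; pay $856.74 → $981.84
Payment period 5: $981.84 +$58.45 interest = $1,040.29; pay $856.74 → $183.55
Payment period 6: $183.55 +$58.45 interest = $242.00; pay $242.00 → $0.00
Total paid: $4,525.70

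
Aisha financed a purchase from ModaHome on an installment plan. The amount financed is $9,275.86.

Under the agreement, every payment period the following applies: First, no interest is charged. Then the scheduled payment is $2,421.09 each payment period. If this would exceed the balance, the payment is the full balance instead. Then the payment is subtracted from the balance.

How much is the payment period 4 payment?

$2,012.59

Payment period 1: opening $9,275.86; payment $2,421.09; balance $6,854.77
Payment period 2: opening $6,854.77; payment $2,421.09; balance $4,433.68
Payment period 3: opening $4,433.68; payment $2,421.09; balance $2,012.59
Payment period 4: opening $2,012.59; payment $2,012.59; balance $0.00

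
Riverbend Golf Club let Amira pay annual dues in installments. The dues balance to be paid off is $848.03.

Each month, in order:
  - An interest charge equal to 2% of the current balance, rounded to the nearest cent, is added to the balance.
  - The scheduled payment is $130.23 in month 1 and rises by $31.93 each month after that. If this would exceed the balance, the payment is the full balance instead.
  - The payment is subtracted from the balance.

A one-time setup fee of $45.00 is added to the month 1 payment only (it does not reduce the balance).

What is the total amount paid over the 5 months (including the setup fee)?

Month 1: opening $848.03; interest $16.96 → $864.99; payment $130.23 (+ $45.00 fee); balance $734.76
Month 2: opening $734.76; interest $14.70 → $749.46; payment $162.16; balance $587.30
Month 3: opening $587.30; interest $11.75 → $599.05; payment $194.09; balance $404.96
Month 4: opening $404.96; interest $8.10 → $413.06; payment $226.02; balance $187.04
Month 5: opening $187.04; interest $3.74 → $190.78; payment $190.78; balance $0.00
Total paid: $948.28

$948.28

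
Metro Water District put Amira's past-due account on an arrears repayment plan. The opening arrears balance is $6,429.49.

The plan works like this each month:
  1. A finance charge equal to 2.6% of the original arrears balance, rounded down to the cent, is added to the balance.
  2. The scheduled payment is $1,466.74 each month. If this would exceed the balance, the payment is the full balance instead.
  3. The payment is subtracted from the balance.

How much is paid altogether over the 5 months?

Month 1: opening $6,429.49; interest $167.16 → $6,596.65; payment $1,466.74; balance $5,129.91
Month 2: opening $5,129.91; interest $167.16 → $5,297.07; payment $1,466.74; balance $3,830.33
Month 3: opening $3,830.33; interest $167.16 → $3,997.49; payment $1,466.74; balance $2,530.75
Month 4: opening $2,530.75; interest $167.16 → $2,697.91; payment $1,466.74; balance $1,231.17
Month 5: opening $1,231.17; interest $167.16 → $1,398.33; payment $1,398.33; balance $0.00
Total paid: $7,265.29

$7,265.29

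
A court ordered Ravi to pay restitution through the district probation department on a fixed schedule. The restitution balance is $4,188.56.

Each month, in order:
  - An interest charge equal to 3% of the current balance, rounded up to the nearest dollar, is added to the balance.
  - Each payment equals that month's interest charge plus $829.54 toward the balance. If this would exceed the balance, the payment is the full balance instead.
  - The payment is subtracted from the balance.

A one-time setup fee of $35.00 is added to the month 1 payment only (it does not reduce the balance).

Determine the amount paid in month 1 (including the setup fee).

$990.54

# | Opening | Interest | Payment | Fee | End bal
1 | $4,188.56 | $126.00 | $955.54 | $35.00 | $3,359.02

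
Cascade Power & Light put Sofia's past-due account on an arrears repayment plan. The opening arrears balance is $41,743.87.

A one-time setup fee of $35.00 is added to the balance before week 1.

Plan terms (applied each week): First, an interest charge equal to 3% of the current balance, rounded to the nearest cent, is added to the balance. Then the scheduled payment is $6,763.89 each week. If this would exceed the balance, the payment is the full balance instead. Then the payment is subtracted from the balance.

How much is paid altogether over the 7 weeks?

# | Opening | Interest | Payment | End bal
1 | $41,778.87 | $1,253.37 | $6,763.89 | $36,268.35
2 | $36,268.35 | $1,088.05 | $6,763.89 | $30,592.51
3 | $30,592.51 | $917.78 | $6,763.89 | $24,746.40
4 | $24,746.40 | $742.39 | $6,763.89 | $18,724.90
5 | $18,724.90 | $561.75 | $6,763.89 | $12,522.76
6 | $12,522.76 | $375.68 | $6,763.89 | $6,134.55
7 | $6,134.55 | $184.04 | $6,318.59 | $0.00
Total paid: $46,901.93

$46,901.93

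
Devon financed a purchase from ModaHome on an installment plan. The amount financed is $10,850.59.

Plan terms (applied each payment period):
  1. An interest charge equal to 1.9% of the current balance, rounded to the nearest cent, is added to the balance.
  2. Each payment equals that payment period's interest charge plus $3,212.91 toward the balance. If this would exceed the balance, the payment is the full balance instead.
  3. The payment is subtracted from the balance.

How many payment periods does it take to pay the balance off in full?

4

# | Opening | Interest | Payment | End bal
1 | $10,850.59 | $206.16 | $3,419.07 | $7,637.68
2 | $7,637.68 | $145.12 | $3,358.03 | $4,424.77
3 | $4,424.77 | $84.07 | $3,296.98 | $1,211.86
4 | $1,211.86 | $23.03 | $1,234.89 | $0.00
Balance reaches $0.00 in payment period 4.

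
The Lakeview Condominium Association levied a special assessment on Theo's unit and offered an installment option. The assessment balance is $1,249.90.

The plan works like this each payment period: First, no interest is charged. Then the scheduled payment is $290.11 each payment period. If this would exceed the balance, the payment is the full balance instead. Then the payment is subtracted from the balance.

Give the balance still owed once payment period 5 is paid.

Payment period 1: opening $1,249.90; payment $290.11; balance $959.79
Payment period 2: opening $959.79; payment $290.11; balance $669.68
Payment period 3: opening $669.68; payment $290.11; balance $379.57
Payment period 4: opening $379.57; payment $290.11; balance $89.46
Payment period 5: opening $89.46; payment $89.46; balance $0.00

$0.00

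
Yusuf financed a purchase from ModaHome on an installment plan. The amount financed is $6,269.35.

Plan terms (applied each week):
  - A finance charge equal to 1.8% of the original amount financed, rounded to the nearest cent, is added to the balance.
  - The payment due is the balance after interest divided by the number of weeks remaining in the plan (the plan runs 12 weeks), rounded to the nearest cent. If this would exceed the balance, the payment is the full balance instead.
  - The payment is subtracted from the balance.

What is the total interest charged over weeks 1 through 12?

$1,354.20

# | Opening | Interest | Payment | End bal
1 | $6,269.35 | $112.85 | $531.85 | $5,850.35
2 | $5,850.35 | $112.85 | $542.11 | $5,421.09
3 | $5,421.09 | $112.85 | $553.39 | $4,980.55
4 | $4,980.55 | $112.85 | $565.93 | $4,527.47
5 | $4,527.47 | $112.85 | $580.04 | $4,060.28
6 | $4,060.28 | $112.85 | $596.16 | $3,576.97
7 | $3,576.97 | $112.85 | $614.97 | $3,074.85
8 | $3,074.85 | $112.85 | $637.54 | $2,550.16
9 | $2,550.16 | $112.85 | $665.75 | $1,997.26
10 | $1,997.26 | $112.85 | $703.37 | $1,406.74
11 | $1,406.74 | $112.85 | $759.80 | $759.79
12 | $759.79 | $112.85 | $872.64 | $0.00
Total interest: $112.85 + $112.85 + $112.85 + $112.85 + $112.85 + $112.85 + $112.85 + $112.85 + $112.85 + $112.85 + $112.85 + $112.85 = $1,354.20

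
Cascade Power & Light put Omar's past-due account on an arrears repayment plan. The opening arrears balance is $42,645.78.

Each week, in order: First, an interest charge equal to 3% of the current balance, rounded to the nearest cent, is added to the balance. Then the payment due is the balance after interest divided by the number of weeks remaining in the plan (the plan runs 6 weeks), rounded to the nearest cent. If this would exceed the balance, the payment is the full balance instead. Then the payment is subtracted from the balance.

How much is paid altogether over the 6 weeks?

$47,354.31

# | Opening | Interest | Payment | End bal
1 | $42,645.78 | $1,279.37 | $7,320.86 | $36,604.29
2 | $36,604.29 | $1,098.13 | $7,540.48 | $30,161.94
3 | $30,161.94 | $904.86 | $7,766.70 | $23,300.10
4 | $23,300.10 | $699.00 | $7,999.70 | $15,999.40
5 | $15,999.40 | $479.98 | $8,239.69 | $8,239.69
6 | $8,239.69 | $247.19 | $8,486.88 | $0.00
Total paid: $47,354.31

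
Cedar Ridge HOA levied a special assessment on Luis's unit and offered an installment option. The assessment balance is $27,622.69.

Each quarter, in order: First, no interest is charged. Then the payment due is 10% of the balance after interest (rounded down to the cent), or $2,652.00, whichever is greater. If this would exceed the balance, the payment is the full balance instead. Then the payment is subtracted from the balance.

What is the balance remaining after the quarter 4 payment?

$16,904.43

# | Opening | Payment | End bal
1 | $27,622.69 | $2,762.26 | $24,860.43
2 | $24,860.43 | $2,652.00 | $22,208.43
3 | $22,208.43 | $2,652.00 | $19,556.43
4 | $19,556.43 | $2,652.00 | $16,904.43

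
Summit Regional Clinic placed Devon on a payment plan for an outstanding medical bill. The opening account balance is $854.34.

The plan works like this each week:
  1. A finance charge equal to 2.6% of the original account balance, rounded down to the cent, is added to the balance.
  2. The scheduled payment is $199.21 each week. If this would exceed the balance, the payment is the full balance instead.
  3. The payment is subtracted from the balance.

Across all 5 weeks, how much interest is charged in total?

Week 1: opening $854.34; interest $22.21 → $876.55; payment $199.21; balance $677.34
Week 2: opening $677.34; interest $22.21 → $699.55; payment $199.21; balance $500.34
Week 3: opening $500.34; interest $22.21 → $522.55; payment $199.21; balance $323.34
Week 4: opening $323.34; interest $22.21 → $345.55; payment $199.21; balance $146.34
Week 5: opening $146.34; interest $22.21 → $168.55; payment $168.55; balance $0.00
Total interest: $22.21 + $22.21 + $22.21 + $22.21 + $22.21 = $111.05

$111.05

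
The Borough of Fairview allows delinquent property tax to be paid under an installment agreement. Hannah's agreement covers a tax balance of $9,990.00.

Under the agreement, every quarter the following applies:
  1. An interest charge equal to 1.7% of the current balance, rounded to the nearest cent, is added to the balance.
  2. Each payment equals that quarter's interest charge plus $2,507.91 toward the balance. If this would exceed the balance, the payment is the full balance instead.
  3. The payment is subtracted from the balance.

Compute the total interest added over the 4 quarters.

# | Opening | Interest | Payment | End bal
1 | $9,990.00 | $169.83 | $2,677.74 | $7,482.09
2 | $7,482.09 | $127.20 | $2,635.11 | $4,974.18
3 | $4,974.18 | $84.56 | $2,592.47 | $2,466.27
4 | $2,466.27 | $41.93 | $2,508.20 | $0.00
Total interest: $169.83 + $127.20 + $84.56 + $41.93 = $423.52

$423.52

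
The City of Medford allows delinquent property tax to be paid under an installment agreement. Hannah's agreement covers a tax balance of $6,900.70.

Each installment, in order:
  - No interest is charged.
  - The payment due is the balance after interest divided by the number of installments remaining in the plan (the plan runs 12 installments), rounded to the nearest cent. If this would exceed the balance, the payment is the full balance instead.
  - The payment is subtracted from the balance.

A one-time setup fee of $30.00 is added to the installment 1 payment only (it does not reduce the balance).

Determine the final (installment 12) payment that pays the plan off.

Installment 1: opening $6,900.70; payment $575.06 (+ $30.00 fee); balance $6,325.64
Installment 2: opening $6,325.64; payment $575.06; balance $5,750.58
Installment 3: opening $5,750.58; payment $575.06; balance $5,175.52
Installment 4: opening $5,175.52; payment $575.06; balance $4,600.46
Installment 5: opening $4,600.46; payment $575.06; balance $4,025.40
Installment 6: opening $4,025.40; payment $575.06; balance $3,450.34
Installment 7: opening $3,450.34; payment $575.06; balance $2,875.28
Installment 8: opening $2,875.28; payment $575.06; balance $2,300.22
Installment 9: opening $2,300.22; payment $575.06; balance $1,725.16
Installment 10: opening $1,725.16; payment $575.05; balance $1,150.11
Installment 11: opening $1,150.11; payment $575.06; balance $575.05
Installment 12: opening $575.05; payment $575.05; balance $0.00

$575.05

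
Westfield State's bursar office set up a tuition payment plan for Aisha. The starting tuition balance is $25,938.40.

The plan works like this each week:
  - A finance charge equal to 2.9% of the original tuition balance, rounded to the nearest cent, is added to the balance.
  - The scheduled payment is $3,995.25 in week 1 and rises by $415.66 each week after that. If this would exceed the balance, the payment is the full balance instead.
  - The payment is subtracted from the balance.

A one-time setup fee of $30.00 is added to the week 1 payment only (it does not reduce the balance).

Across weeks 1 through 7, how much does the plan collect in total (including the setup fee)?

$31,233.87

Week 1: opening $25,938.40; interest $752.21 → $26,690.61; payment $3,995.25 (+ $30.00 fee); balance $22,695.36
Week 2: opening $22,695.36; interest $752.21 → $23,447.57; payment $4,410.91; balance $19,036.66
Week 3: opening $19,036.66; interest $752.21 → $19,788.87; payment $4,826.57; balance $14,962.30
Week 4: opening $14,962.30; interest $752.21 → $15,714.51; payment $5,242.23; balance $10,472.28
Week 5: opening $10,472.28; interest $752.21 → $11,224.49; payment $5,657.89; balance $5,566.60
Week 6: opening $5,566.60; interest $752.21 → $6,318.81; payment $6,073.55; balance $245.26
Week 7: opening $245.26; interest $752.21 → $997.47; payment $997.47; balance $0.00
Total paid: $31,233.87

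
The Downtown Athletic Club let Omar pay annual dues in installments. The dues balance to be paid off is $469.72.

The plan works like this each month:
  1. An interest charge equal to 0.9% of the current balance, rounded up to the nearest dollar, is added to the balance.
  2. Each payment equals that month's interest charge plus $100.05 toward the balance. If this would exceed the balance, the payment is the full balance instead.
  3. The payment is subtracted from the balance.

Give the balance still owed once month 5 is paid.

Month 1: $469.72 +$5.00 interest = $474.72; pay $105.05 → $369.67
Month 2: $369.67 +$4.00 interest = $373.67; pay $104.05 → $269.62
Month 3: $269.62 +$3.00 interest = $272.62; pay $103.05 → $169.57
Month 4: $169.57 +$2.00 interest = $171.57; pay $102.05 → $69.52
Month 5: $69.52 +$1.00 interest = $70.52; pay $70.52 → $0.00

$0.00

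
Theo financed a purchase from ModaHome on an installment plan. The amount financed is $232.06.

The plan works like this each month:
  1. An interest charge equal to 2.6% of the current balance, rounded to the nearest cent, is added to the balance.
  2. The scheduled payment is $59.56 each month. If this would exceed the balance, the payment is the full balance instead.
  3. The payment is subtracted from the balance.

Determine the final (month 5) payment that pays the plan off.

Month 1: opening $232.06; interest $6.03 → $238.09; payment $59.56; balance $178.53
Month 2: opening $178.53; interest $4.64 → $183.17; payment $59.56; balance $123.61
Month 3: opening $123.61; interest $3.21 → $126.82; payment $59.56; balance $67.26
Month 4: opening $67.26; interest $1.75 → $69.01; payment $59.56; balance $9.45
Month 5: opening $9.45; interest $0.25 → $9.70; payment $9.70; balance $0.00

$9.70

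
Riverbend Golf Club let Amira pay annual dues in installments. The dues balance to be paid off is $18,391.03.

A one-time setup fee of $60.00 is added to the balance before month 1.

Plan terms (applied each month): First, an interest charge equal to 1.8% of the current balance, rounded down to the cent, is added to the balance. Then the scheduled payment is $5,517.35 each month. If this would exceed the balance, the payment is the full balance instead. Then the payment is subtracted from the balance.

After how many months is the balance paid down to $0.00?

4

# | Opening | Interest | Payment | End bal
1 | $18,451.03 | $332.11 | $5,517.35 | $13,265.79
2 | $13,265.79 | $238.78 | $5,517.35 | $7,987.22
3 | $7,987.22 | $143.76 | $5,517.35 | $2,613.63
4 | $2,613.63 | $47.04 | $2,660.67 | $0.00
Balance reaches $0.00 in month 4.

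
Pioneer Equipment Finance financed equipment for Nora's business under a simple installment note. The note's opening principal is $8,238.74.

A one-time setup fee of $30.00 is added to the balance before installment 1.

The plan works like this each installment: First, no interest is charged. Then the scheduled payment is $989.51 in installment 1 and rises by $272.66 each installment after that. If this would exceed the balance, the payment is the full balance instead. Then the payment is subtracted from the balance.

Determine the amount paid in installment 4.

$1,807.49

Installment 1: $8,268.74 − $989.51 → $7,279.23
Installment 2: $7,279.23 − $1,262.17 → $6,017.06
Installment 3: $6,017.06 − $1,534.83 → $4,482.23
Installment 4: $4,482.23 − $1,807.49 → $2,674.74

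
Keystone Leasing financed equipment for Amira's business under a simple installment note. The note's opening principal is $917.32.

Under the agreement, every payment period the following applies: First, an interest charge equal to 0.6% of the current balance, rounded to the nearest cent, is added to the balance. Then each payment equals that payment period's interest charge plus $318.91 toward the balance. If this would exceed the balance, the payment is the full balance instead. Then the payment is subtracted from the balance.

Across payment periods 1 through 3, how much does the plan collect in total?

Payment period 1: $917.32 +$5.50 interest = $922.82; pay $324.41 → $598.41
Payment period 2: $598.41 +$3.59 interest = $602.00; pay $322.50 → $279.50
Payment period 3: $279.50 +$1.68 interest = $281.18; pay $281.18 → $0.00
Total paid: $928.09

$928.09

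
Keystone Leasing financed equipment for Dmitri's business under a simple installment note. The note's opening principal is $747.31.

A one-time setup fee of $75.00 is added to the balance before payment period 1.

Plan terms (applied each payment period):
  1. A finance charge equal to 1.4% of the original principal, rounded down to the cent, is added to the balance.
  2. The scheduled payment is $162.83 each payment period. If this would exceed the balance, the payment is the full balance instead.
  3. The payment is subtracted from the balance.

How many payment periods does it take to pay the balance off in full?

Payment period 1: opening $822.31; interest $10.46 → $832.77; payment $162.83; balance $669.94
Payment period 2: opening $669.94; interest $10.46 → $680.40; payment $162.83; balance $517.57
Payment period 3: opening $517.57; interest $10.46 → $528.03; payment $162.83; balance $365.20
Payment period 4: opening $365.20; interest $10.46 → $375.66; payment $162.83; balance $212.83
Payment period 5: opening $212.83; interest $10.46 → $223.29; payment $162.83; balance $60.46
Payment period 6: opening $60.46; interest $10.46 → $70.92; payment $70.92; balance $0.00
Balance reaches $0.00 in payment period 6.

6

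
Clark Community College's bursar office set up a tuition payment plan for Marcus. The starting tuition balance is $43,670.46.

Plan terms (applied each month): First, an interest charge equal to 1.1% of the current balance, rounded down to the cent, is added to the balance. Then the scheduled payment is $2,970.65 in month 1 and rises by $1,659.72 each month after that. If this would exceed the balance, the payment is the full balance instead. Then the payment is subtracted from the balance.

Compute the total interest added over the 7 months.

Month 1: $43,670.46 +$480.37 interest = $44,150.83; pay $2,970.65 → $41,180.18
Month 2: $41,180.18 +$452.98 interest = $41,633.16; pay $4,630.37 → $37,002.79
Month 3: $37,002.79 +$407.03 interest = $37,409.82; pay $6,290.09 → $31,119.73
Month 4: $31,119.73 +$342.31 interest = $31,462.04; pay $7,949.81 → $23,512.23
Month 5: $23,512.23 +$258.63 interest = $23,770.86; pay $9,609.53 → $14,161.33
Month 6: $14,161.33 +$155.77 interest = $14,317.10; pay $11,269.25 → $3,047.85
Month 7: $3,047.85 +$33.52 interest = $3,081.37; pay $3,081.37 → $0.00
Total interest: $480.37 + $452.98 + $407.03 + $342.31 + $258.63 + $155.77 + $33.52 = $2,130.61

$2,130.61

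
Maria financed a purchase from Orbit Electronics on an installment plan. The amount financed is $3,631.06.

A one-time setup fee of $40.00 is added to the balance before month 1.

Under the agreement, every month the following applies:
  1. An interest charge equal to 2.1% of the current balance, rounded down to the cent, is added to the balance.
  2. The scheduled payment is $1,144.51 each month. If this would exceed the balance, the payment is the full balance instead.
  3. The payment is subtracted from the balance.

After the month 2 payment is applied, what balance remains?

$1,513.80

# | Opening | Interest | Payment | End bal
1 | $3,671.06 | $77.09 | $1,144.51 | $2,603.64
2 | $2,603.64 | $54.67 | $1,144.51 | $1,513.80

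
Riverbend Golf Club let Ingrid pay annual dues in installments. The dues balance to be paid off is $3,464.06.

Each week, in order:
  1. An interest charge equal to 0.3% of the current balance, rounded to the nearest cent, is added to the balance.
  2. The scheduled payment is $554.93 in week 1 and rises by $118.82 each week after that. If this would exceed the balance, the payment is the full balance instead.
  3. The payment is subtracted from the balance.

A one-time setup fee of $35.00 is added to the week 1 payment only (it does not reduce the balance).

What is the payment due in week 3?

$792.57

Week 1: $3,464.06 +$10.39 interest = $3,474.45; pay $554.93 (+ $35.00 fee) → $2,919.52
Week 2: $2,919.52 +$8.76 interest = $2,928.28; pay $673.75 → $2,254.53
Week 3: $2,254.53 +$6.76 interest = $2,261.29; pay $792.57 → $1,468.72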